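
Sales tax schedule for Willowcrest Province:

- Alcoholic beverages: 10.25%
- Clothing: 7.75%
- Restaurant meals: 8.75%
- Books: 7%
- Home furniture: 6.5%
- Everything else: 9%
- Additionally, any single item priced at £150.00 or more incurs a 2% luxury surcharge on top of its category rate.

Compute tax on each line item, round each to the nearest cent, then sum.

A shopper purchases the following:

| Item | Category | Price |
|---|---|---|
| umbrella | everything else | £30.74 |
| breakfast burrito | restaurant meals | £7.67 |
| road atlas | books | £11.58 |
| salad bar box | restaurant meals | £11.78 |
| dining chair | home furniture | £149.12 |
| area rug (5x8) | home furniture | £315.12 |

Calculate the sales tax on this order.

£41.76

Umbrella £30.74: everything else → 9% → £2.77
Breakfast burrito £7.67: restaurant meals → 8.75% → £0.67
Road atlas £11.58: books → 7% → £0.81
Salad bar box £11.78: restaurant meals → 8.75% → £1.03
Dining chair £149.12: home furniture → 6.5% → £9.69
Area rug (5x8) £315.12: home furniture → 6.5% + 2% surcharge = 8.5% → £26.79
Total tax = £2.77 + £0.67 + £0.81 + £1.03 + £9.69 + £26.79 = £41.76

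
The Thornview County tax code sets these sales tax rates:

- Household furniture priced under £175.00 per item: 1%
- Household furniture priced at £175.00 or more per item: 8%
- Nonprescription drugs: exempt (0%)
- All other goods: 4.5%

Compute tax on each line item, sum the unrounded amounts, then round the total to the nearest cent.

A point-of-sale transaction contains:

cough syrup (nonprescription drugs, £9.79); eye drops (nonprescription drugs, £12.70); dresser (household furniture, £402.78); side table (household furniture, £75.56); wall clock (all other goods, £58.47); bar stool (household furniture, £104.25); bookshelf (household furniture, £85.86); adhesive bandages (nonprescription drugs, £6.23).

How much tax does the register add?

Cough syrup £9.79: nonprescription drugs → 0% → £0.00
Eye drops £12.70: nonprescription drugs → 0% → £0.00
Dresser £402.78: household furniture, £175.00 or more → 8% → £32.2224
Side table £75.56: household furniture, under £175.00 → 1% → £0.7556
Wall clock £58.47: all other goods → 4.5% → £2.63115
Bar stool £104.25: household furniture, under £175.00 → 1% → £1.0425
Bookshelf £85.86: household furniture, under £175.00 → 1% → £0.8586
Adhesive bandages £6.23: nonprescription drugs → 0% → £0.00
Unrounded tax sum = £37.51025 → £37.51

£37.51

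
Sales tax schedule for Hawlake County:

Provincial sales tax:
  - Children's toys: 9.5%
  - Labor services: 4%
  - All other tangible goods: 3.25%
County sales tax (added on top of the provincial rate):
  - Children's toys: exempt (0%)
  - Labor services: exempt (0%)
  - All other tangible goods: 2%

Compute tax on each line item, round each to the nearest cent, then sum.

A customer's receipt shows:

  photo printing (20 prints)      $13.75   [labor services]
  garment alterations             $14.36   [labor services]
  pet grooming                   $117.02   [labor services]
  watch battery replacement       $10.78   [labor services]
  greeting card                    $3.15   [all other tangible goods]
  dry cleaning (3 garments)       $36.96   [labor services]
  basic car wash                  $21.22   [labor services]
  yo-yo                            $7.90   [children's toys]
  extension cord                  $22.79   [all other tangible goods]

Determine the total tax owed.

Photo printing (20 prints) $13.75: labor services → 4% + 0% county = 4% → $0.55
Garment alterations $14.36: labor services → 4% + 0% county = 4% → $0.57
Pet grooming $117.02: labor services → 4% + 0% county = 4% → $4.68
Watch battery replacement $10.78: labor services → 4% + 0% county = 4% → $0.43
Greeting card $3.15: all other tangible goods → 3.25% + 2% county = 5.25% → $0.17
Dry cleaning (3 garments) $36.96: labor services → 4% + 0% county = 4% → $1.48
Basic car wash $21.22: labor services → 4% + 0% county = 4% → $0.85
Yo-yo $7.90: children's toys → 9.5% + 0% county = 9.5% → $0.75
Extension cord $22.79: all other tangible goods → 3.25% + 2% county = 5.25% → $1.20
Total tax = $0.55 + $0.57 + $4.68 + $0.43 + $0.17 + $1.48 + $0.85 + $0.75 + $1.20 = $10.68

$10.68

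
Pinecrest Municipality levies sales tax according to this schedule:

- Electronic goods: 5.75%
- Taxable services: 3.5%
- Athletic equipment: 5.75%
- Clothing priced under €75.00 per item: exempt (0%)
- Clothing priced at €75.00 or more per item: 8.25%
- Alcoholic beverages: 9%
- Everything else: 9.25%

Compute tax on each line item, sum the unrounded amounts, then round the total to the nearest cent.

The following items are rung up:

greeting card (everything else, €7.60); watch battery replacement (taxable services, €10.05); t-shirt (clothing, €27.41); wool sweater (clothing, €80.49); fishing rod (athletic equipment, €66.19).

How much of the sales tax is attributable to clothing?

€6.64

T-shirt €27.41: clothing, under €75.00 → 0% → €0.00
Wool sweater €80.49: clothing, €75.00 or more → 8.25% → €6.640425
Tax on clothing: unrounded sum = €6.640425 → €6.64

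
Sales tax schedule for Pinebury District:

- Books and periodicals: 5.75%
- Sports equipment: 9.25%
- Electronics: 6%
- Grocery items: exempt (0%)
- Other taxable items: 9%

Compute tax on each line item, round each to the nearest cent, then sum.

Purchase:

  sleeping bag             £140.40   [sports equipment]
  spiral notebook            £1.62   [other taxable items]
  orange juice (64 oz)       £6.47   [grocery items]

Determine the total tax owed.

Sleeping bag £140.40: sports equipment → 9.25% → £12.99
Spiral notebook £1.62: other taxable items → 9% → £0.15
Orange juice (64 oz) £6.47: grocery items → 0% → £0.00
Total tax = £12.99 + £0.15 = £13.14

£13.14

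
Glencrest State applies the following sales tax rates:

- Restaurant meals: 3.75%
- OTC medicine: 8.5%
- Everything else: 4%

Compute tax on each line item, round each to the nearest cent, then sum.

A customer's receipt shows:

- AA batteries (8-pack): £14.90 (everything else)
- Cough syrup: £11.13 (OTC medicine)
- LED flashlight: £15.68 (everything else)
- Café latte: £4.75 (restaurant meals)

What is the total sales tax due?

£2.36

AA batteries (8-pack) £14.90: everything else → 4% → £0.60
Cough syrup £11.13: OTC medicine → 8.5% → £0.95
LED flashlight £15.68: everything else → 4% → £0.63
Café latte £4.75: restaurant meals → 3.75% → £0.18
Total tax = £0.60 + £0.95 + £0.63 + £0.18 = £2.36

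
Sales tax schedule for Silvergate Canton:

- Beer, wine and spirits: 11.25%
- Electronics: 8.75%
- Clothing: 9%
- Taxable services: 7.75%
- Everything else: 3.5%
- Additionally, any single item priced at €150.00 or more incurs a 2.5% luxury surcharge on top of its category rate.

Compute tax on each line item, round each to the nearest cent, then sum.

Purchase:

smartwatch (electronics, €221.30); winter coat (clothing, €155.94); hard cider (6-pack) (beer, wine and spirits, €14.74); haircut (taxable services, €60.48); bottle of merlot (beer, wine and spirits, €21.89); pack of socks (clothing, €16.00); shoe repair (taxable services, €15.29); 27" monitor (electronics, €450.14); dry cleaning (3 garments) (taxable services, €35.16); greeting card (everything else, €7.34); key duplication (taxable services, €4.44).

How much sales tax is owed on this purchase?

€108.22

Smartwatch €221.30: electronics → 8.75% + 2.5% surcharge = 11.25% → €24.90
Winter coat €155.94: clothing → 9% + 2.5% surcharge = 11.5% → €17.93
Hard cider (6-pack) €14.74: beer, wine and spirits → 11.25% → €1.66
Haircut €60.48: taxable services → 7.75% → €4.69
Bottle of merlot €21.89: beer, wine and spirits → 11.25% → €2.46
Pack of socks €16.00: clothing → 9% → €1.44
Shoe repair €15.29: taxable services → 7.75% → €1.18
27" monitor €450.14: electronics → 8.75% + 2.5% surcharge = 11.25% → €50.64
Dry cleaning (3 garments) €35.16: taxable services → 7.75% → €2.72
Greeting card €7.34: everything else → 3.5% → €0.26
Key duplication €4.44: taxable services → 7.75% → €0.34
Total tax = €24.90 + €17.93 + €1.66 + €4.69 + €2.46 + €1.44 + €1.18 + €50.64 + €2.72 + €0.26 + €0.34 = €108.22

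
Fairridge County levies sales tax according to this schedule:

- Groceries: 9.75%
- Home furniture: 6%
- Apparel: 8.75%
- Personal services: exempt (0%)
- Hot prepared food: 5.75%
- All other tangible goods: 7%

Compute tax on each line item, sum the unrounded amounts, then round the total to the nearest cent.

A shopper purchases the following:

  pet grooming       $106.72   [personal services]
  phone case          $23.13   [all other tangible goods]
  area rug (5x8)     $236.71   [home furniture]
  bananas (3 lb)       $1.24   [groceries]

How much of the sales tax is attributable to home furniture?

$14.20

Area rug (5x8) $236.71: home furniture → 6% → $14.2026
Tax on home furniture: unrounded sum = $14.2026 → $14.20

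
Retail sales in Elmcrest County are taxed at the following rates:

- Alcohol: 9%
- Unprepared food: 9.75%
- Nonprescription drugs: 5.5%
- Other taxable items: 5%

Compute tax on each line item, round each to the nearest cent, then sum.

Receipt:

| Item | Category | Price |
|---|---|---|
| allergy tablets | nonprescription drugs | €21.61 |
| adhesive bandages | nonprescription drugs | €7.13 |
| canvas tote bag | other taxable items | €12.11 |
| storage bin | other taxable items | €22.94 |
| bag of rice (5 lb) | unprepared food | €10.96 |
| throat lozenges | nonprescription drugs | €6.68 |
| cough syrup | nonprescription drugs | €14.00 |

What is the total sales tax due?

€5.55

Allergy tablets €21.61: nonprescription drugs → 5.5% → €1.19
Adhesive bandages €7.13: nonprescription drugs → 5.5% → €0.39
Canvas tote bag €12.11: other taxable items → 5% → €0.61
Storage bin €22.94: other taxable items → 5% → €1.15
Bag of rice (5 lb) €10.96: unprepared food → 9.75% → €1.07
Throat lozenges €6.68: nonprescription drugs → 5.5% → €0.37
Cough syrup €14.00: nonprescription drugs → 5.5% → €0.77
Total tax = €1.19 + €0.39 + €0.61 + €1.15 + €1.07 + €0.37 + €0.77 = €5.55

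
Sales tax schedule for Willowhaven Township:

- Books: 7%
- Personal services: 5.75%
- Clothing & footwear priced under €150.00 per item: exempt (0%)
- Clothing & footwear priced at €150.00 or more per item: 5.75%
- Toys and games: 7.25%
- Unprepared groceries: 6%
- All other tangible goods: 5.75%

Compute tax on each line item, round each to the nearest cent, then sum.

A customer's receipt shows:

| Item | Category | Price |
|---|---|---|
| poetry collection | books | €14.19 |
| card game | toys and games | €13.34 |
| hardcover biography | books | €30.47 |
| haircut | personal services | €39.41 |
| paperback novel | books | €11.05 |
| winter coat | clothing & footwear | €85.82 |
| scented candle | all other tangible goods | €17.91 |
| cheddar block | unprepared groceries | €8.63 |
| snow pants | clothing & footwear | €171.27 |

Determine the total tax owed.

Poetry collection €14.19: books → 7% → €0.99
Card game €13.34: toys and games → 7.25% → €0.97
Hardcover biography €30.47: books → 7% → €2.13
Haircut €39.41: personal services → 5.75% → €2.27
Paperback novel €11.05: books → 7% → €0.77
Winter coat €85.82: clothing & footwear, under €150.00 → 0% → €0.00
Scented candle €17.91: all other tangible goods → 5.75% → €1.03
Cheddar block €8.63: unprepared groceries → 6% → €0.52
Snow pants €171.27: clothing & footwear, €150.00 or more → 5.75% → €9.85
Total tax = €0.99 + €0.97 + €2.13 + €2.27 + €0.77 + €1.03 + €0.52 + €9.85 = €18.53

€18.53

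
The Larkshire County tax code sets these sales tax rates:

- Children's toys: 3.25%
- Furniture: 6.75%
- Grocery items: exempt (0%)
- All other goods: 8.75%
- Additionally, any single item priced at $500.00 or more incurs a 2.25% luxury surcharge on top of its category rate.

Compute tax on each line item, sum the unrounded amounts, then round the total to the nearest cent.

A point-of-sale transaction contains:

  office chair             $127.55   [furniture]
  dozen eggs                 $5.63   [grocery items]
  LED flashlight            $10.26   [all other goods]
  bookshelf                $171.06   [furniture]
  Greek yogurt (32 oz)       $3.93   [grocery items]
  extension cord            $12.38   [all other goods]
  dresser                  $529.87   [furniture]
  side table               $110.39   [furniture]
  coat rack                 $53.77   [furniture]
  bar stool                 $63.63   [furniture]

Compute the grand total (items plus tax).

$1173.67

Office chair $127.55: furniture → 6.75% → $8.609625
Dozen eggs $5.63: grocery items → 0% → $0.00
LED flashlight $10.26: all other goods → 8.75% → $0.89775
Bookshelf $171.06: furniture → 6.75% → $11.54655
Greek yogurt (32 oz) $3.93: grocery items → 0% → $0.00
Extension cord $12.38: all other goods → 8.75% → $1.08325
Dresser $529.87: furniture → 6.75% + 2.25% surcharge = 9% → $47.6883
Side table $110.39: furniture → 6.75% → $7.451325
Coat rack $53.77: furniture → 6.75% → $3.629475
Bar stool $63.63: furniture → 6.75% → $4.295025
Subtotal = $1088.47; unrounded tax = $85.2013 → $85.20; total due = $1173.67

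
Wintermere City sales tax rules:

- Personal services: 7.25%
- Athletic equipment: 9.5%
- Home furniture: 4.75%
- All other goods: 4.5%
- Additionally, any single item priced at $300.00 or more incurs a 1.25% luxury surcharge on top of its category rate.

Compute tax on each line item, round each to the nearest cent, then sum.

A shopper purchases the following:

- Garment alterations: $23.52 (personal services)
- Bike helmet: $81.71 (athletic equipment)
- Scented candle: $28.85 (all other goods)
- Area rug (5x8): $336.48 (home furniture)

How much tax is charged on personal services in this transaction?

$1.71

Garment alterations $23.52: personal services → 7.25% → $1.71
Tax on personal services = $1.71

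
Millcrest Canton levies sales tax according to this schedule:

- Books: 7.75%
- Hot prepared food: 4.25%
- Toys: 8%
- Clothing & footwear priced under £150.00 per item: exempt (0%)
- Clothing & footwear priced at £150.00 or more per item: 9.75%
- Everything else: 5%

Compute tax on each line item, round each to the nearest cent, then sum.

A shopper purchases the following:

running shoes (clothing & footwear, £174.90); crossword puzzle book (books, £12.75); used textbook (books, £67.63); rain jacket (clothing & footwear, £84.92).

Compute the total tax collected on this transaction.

Running shoes £174.90: clothing & footwear, £150.00 or more → 9.75% → £17.05
Crossword puzzle book £12.75: books → 7.75% → £0.99
Used textbook £67.63: books → 7.75% → £5.24
Rain jacket £84.92: clothing & footwear, under £150.00 → 0% → £0.00
Total tax = £17.05 + £0.99 + £5.24 = £23.28

£23.28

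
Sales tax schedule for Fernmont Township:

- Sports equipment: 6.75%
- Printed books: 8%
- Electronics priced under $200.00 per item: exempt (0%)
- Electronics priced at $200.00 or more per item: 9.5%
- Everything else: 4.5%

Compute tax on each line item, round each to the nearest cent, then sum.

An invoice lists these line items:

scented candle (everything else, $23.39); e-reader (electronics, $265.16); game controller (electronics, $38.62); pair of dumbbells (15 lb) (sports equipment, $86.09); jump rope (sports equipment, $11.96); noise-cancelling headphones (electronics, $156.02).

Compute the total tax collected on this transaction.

Scented candle $23.39: everything else → 4.5% → $1.05
E-reader $265.16: electronics, $200.00 or more → 9.5% → $25.19
Game controller $38.62: electronics, under $200.00 → 0% → $0.00
Pair of dumbbells (15 lb) $86.09: sports equipment → 6.75% → $5.81
Jump rope $11.96: sports equipment → 6.75% → $0.81
Noise-cancelling headphones $156.02: electronics, under $200.00 → 0% → $0.00
Total tax = $1.05 + $25.19 + $5.81 + $0.81 = $32.86

$32.86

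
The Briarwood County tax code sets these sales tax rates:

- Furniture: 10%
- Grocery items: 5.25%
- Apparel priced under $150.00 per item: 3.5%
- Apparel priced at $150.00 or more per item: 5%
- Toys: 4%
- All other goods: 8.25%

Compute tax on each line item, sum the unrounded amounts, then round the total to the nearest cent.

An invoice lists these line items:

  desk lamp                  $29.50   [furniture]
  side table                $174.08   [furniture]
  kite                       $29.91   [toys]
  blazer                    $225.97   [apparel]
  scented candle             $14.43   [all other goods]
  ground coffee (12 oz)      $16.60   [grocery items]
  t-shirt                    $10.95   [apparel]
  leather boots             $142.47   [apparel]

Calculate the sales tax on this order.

$40.28

Desk lamp $29.50: furniture → 10% → $2.95
Side table $174.08: furniture → 10% → $17.408
Kite $29.91: toys → 4% → $1.1964
Blazer $225.97: apparel, $150.00 or more → 5% → $11.2985
Scented candle $14.43: all other goods → 8.25% → $1.190475
Ground coffee (12 oz) $16.60: grocery items → 5.25% → $0.8715
T-shirt $10.95: apparel, under $150.00 → 3.5% → $0.38325
Leather boots $142.47: apparel, under $150.00 → 3.5% → $4.98645
Unrounded tax sum = $40.284575 → $40.28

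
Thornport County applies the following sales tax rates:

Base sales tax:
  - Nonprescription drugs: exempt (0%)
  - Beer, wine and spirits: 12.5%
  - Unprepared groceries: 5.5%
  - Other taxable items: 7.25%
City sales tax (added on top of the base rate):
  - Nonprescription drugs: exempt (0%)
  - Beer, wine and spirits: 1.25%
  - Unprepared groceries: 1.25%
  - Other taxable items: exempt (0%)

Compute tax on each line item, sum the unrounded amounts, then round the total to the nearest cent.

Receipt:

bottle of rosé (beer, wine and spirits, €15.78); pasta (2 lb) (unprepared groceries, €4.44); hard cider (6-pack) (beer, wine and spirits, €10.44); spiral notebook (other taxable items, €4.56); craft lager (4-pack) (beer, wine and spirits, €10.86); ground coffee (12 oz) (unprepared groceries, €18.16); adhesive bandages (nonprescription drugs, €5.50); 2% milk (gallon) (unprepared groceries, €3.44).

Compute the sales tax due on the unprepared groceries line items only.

Pasta (2 lb) €4.44: unprepared groceries → 5.5% + 1.25% city = 6.75% → €0.2997
Ground coffee (12 oz) €18.16: unprepared groceries → 5.5% + 1.25% city = 6.75% → €1.2258
2% milk (gallon) €3.44: unprepared groceries → 5.5% + 1.25% city = 6.75% → €0.2322
Tax on unprepared groceries: unrounded sum = €1.7577 → €1.76

€1.76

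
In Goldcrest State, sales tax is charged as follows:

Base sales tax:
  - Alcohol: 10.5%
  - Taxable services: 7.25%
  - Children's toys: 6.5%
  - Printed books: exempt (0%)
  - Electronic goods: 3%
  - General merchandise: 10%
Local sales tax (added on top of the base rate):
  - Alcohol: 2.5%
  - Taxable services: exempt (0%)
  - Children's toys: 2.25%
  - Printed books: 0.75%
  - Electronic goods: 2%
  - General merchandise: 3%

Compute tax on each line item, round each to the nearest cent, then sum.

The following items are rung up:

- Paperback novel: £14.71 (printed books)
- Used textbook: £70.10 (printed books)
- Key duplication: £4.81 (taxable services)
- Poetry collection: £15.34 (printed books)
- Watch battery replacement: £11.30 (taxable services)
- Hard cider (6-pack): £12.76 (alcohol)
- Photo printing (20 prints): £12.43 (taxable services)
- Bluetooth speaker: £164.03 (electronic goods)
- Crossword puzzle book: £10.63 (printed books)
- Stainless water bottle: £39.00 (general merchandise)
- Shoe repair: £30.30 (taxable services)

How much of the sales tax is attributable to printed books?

Paperback novel £14.71: printed books → 0% + 0.75% local = 0.75% → £0.11
Used textbook £70.10: printed books → 0% + 0.75% local = 0.75% → £0.53
Poetry collection £15.34: printed books → 0% + 0.75% local = 0.75% → £0.12
Crossword puzzle book £10.63: printed books → 0% + 0.75% local = 0.75% → £0.08
Tax on printed books = £0.11 + £0.53 + £0.12 + £0.08 = £0.84

£0.84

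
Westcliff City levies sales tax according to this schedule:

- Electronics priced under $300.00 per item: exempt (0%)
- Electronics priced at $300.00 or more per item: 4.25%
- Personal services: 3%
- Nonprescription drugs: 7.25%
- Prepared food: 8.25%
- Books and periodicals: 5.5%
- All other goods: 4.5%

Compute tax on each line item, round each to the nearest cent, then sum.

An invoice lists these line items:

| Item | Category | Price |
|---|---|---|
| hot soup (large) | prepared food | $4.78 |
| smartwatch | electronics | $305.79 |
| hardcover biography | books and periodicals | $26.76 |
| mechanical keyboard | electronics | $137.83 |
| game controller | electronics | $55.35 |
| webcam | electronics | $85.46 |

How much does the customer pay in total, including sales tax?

$630.83

Hot soup (large) $4.78: prepared food → 8.25% → $0.39
Smartwatch $305.79: electronics, $300.00 or more → 4.25% → $13.00
Hardcover biography $26.76: books and periodicals → 5.5% → $1.47
Mechanical keyboard $137.83: electronics, under $300.00 → 0% → $0.00
Game controller $55.35: electronics, under $300.00 → 0% → $0.00
Webcam $85.46: electronics, under $300.00 → 0% → $0.00
Subtotal = $615.97; tax = $14.86; total due = $630.83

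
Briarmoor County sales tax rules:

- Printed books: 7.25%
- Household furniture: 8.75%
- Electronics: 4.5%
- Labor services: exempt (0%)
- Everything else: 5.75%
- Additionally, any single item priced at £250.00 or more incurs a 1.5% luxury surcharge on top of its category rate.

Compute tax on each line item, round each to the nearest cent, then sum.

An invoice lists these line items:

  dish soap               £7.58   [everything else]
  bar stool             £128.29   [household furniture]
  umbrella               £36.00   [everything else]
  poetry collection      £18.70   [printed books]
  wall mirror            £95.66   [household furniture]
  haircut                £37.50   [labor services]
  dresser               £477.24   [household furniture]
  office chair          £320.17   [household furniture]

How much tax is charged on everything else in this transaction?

Dish soap £7.58: everything else → 5.75% → £0.44
Umbrella £36.00: everything else → 5.75% → £2.07
Tax on everything else = £0.44 + £2.07 = £2.51

£2.51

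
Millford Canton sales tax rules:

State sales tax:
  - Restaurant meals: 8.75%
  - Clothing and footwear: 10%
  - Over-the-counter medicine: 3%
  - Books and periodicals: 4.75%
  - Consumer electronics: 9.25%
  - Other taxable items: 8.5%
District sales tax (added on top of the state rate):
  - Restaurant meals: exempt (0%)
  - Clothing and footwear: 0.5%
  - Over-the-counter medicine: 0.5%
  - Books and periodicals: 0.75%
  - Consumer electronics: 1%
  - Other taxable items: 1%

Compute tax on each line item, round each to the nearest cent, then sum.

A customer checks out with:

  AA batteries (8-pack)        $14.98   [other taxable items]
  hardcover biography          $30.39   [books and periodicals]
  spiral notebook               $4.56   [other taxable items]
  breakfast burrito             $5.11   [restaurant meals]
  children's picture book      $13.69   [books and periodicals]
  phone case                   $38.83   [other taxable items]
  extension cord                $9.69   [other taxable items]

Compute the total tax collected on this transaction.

AA batteries (8-pack) $14.98: other taxable items → 8.5% + 1% district = 9.5% → $1.42
Hardcover biography $30.39: books and periodicals → 4.75% + 0.75% district = 5.5% → $1.67
Spiral notebook $4.56: other taxable items → 8.5% + 1% district = 9.5% → $0.43
Breakfast burrito $5.11: restaurant meals → 8.75% + 0% district = 8.75% → $0.45
Children's picture book $13.69: books and periodicals → 4.75% + 0.75% district = 5.5% → $0.75
Phone case $38.83: other taxable items → 8.5% + 1% district = 9.5% → $3.69
Extension cord $9.69: other taxable items → 8.5% + 1% district = 9.5% → $0.92
Total tax = $1.42 + $1.67 + $0.43 + $0.45 + $0.75 + $3.69 + $0.92 = $9.33

$9.33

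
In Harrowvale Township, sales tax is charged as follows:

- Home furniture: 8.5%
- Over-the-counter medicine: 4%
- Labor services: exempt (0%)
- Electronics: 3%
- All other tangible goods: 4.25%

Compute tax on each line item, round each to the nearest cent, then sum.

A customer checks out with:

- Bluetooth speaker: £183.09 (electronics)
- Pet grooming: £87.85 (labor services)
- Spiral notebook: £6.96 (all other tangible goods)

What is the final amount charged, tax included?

£283.69

Bluetooth speaker £183.09: electronics → 3% → £5.49
Pet grooming £87.85: labor services → 0% → £0.00
Spiral notebook £6.96: all other tangible goods → 4.25% → £0.30
Subtotal = £277.90; tax = £5.79; total due = £283.69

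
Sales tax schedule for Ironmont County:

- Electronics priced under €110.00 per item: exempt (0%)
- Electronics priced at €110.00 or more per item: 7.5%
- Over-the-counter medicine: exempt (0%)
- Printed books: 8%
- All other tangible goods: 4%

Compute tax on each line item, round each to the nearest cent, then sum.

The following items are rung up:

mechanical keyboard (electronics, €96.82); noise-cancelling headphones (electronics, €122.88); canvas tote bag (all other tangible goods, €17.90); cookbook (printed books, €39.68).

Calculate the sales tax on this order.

€13.11

Mechanical keyboard €96.82: electronics, under €110.00 → 0% → €0.00
Noise-cancelling headphones €122.88: electronics, €110.00 or more → 7.5% → €9.22
Canvas tote bag €17.90: all other tangible goods → 4% → €0.72
Cookbook €39.68: printed books → 8% → €3.17
Total tax = €9.22 + €0.72 + €3.17 = €13.11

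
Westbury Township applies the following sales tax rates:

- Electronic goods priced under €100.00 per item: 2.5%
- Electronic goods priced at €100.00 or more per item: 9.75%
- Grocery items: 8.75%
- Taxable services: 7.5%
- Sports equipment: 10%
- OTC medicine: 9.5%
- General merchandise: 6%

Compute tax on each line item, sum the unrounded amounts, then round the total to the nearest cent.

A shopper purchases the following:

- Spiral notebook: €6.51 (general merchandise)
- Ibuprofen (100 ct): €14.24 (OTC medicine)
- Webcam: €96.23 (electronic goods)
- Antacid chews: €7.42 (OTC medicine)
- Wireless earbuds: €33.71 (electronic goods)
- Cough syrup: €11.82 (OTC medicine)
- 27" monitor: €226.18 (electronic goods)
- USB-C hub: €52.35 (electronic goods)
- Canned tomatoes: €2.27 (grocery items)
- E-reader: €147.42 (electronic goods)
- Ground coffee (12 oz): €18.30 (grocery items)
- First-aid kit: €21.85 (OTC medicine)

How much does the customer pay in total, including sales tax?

€686.73

Spiral notebook €6.51: general merchandise → 6% → €0.3906
Ibuprofen (100 ct) €14.24: OTC medicine → 9.5% → €1.3528
Webcam €96.23: electronic goods, under €100.00 → 2.5% → €2.40575
Antacid chews €7.42: OTC medicine → 9.5% → €0.7049
Wireless earbuds €33.71: electronic goods, under €100.00 → 2.5% → €0.84275
Cough syrup €11.82: OTC medicine → 9.5% → €1.1229
27" monitor €226.18: electronic goods, €100.00 or more → 9.75% → €22.05255
USB-C hub €52.35: electronic goods, under €100.00 → 2.5% → €1.30875
Canned tomatoes €2.27: grocery items → 8.75% → €0.198625
E-reader €147.42: electronic goods, €100.00 or more → 9.75% → €14.37345
Ground coffee (12 oz) €18.30: grocery items → 8.75% → €1.60125
First-aid kit €21.85: OTC medicine → 9.5% → €2.07575
Subtotal = €638.30; unrounded tax = €48.430075 → €48.43; total due = €686.73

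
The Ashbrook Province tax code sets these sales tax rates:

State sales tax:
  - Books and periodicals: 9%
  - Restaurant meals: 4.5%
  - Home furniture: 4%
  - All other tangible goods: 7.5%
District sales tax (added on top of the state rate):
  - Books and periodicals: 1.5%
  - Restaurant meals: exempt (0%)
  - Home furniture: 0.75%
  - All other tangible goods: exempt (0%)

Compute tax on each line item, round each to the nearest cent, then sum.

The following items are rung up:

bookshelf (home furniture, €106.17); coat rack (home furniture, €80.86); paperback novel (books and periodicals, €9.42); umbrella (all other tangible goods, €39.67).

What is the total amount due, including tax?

€248.97

Bookshelf €106.17: home furniture → 4% + 0.75% district = 4.75% → €5.04
Coat rack €80.86: home furniture → 4% + 0.75% district = 4.75% → €3.84
Paperback novel €9.42: books and periodicals → 9% + 1.5% district = 10.5% → €0.99
Umbrella €39.67: all other tangible goods → 7.5% + 0% district = 7.5% → €2.98
Subtotal = €236.12; tax = €12.85; total due = €248.97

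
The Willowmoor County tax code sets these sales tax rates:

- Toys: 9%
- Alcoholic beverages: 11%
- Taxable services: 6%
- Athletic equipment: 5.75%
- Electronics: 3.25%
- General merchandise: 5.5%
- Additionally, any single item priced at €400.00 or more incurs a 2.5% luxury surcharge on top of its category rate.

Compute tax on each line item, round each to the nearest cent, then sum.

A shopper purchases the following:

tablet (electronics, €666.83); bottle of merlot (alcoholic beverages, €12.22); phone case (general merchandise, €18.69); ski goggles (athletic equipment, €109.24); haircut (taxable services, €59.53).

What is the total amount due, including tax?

Tablet €666.83: electronics → 3.25% + 2.5% surcharge = 5.75% → €38.34
Bottle of merlot €12.22: alcoholic beverages → 11% → €1.34
Phone case €18.69: general merchandise → 5.5% → €1.03
Ski goggles €109.24: athletic equipment → 5.75% → €6.28
Haircut €59.53: taxable services → 6% → €3.57
Subtotal = €866.51; tax = €50.56; total due = €917.07

€917.07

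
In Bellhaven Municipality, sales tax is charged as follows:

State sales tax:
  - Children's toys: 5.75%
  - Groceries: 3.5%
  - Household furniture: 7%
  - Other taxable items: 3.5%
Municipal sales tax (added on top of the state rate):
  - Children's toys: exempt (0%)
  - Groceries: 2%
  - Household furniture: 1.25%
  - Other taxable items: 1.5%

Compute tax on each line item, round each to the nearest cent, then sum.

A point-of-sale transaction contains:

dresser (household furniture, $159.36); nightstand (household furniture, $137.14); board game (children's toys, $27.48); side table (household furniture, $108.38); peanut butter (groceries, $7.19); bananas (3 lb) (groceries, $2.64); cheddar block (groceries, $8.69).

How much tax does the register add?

Dresser $159.36: household furniture → 7% + 1.25% municipal = 8.25% → $13.15
Nightstand $137.14: household furniture → 7% + 1.25% municipal = 8.25% → $11.31
Board game $27.48: children's toys → 5.75% + 0% municipal = 5.75% → $1.58
Side table $108.38: household furniture → 7% + 1.25% municipal = 8.25% → $8.94
Peanut butter $7.19: groceries → 3.5% + 2% municipal = 5.5% → $0.40
Bananas (3 lb) $2.64: groceries → 3.5% + 2% municipal = 5.5% → $0.15
Cheddar block $8.69: groceries → 3.5% + 2% municipal = 5.5% → $0.48
Total tax = $13.15 + $11.31 + $1.58 + $8.94 + $0.40 + $0.15 + $0.48 = $36.01

$36.01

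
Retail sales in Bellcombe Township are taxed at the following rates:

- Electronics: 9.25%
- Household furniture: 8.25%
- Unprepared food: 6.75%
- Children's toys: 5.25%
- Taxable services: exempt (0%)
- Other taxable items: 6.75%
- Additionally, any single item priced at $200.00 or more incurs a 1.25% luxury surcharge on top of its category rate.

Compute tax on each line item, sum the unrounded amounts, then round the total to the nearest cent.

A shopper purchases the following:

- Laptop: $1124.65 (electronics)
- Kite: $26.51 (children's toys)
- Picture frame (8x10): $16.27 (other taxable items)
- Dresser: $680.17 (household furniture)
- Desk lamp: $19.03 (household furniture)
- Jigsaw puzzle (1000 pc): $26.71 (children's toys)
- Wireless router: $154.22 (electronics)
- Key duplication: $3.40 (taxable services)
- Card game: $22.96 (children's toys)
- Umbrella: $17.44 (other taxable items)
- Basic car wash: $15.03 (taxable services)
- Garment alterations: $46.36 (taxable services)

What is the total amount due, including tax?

$2357.56

Laptop $1124.65: electronics → 9.25% + 1.25% surcharge = 10.5% → $118.08825
Kite $26.51: children's toys → 5.25% → $1.391775
Picture frame (8x10) $16.27: other taxable items → 6.75% → $1.098225
Dresser $680.17: household furniture → 8.25% + 1.25% surcharge = 9.5% → $64.61615
Desk lamp $19.03: household furniture → 8.25% → $1.569975
Jigsaw puzzle (1000 pc) $26.71: children's toys → 5.25% → $1.402275
Wireless router $154.22: electronics → 9.25% → $14.26535
Key duplication $3.40: taxable services → 0% → $0.00
Card game $22.96: children's toys → 5.25% → $1.2054
Umbrella $17.44: other taxable items → 6.75% → $1.1772
Basic car wash $15.03: taxable services → 0% → $0.00
Garment alterations $46.36: taxable services → 0% → $0.00
Subtotal = $2152.75; unrounded tax = $204.8146 → $204.81; total due = $2357.56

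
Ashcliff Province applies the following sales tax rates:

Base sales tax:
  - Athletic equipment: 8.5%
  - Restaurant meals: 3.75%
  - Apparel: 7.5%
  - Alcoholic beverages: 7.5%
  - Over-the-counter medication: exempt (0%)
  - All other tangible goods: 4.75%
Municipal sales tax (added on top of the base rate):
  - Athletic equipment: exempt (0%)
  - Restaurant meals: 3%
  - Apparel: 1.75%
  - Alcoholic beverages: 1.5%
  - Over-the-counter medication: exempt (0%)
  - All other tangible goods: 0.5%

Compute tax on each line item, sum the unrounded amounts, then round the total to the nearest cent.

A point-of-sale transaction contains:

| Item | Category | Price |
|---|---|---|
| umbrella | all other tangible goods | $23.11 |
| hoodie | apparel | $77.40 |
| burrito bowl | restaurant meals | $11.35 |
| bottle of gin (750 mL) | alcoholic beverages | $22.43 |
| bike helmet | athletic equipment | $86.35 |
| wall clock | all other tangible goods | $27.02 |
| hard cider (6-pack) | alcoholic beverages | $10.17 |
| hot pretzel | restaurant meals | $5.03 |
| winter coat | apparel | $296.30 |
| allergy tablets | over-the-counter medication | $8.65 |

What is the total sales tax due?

$48.58

Umbrella $23.11: all other tangible goods → 4.75% + 0.5% municipal = 5.25% → $1.213275
Hoodie $77.40: apparel → 7.5% + 1.75% municipal = 9.25% → $7.1595
Burrito bowl $11.35: restaurant meals → 3.75% + 3% municipal = 6.75% → $0.766125
Bottle of gin (750 mL) $22.43: alcoholic beverages → 7.5% + 1.5% municipal = 9% → $2.0187
Bike helmet $86.35: athletic equipment → 8.5% + 0% municipal = 8.5% → $7.33975
Wall clock $27.02: all other tangible goods → 4.75% + 0.5% municipal = 5.25% → $1.41855
Hard cider (6-pack) $10.17: alcoholic beverages → 7.5% + 1.5% municipal = 9% → $0.9153
Hot pretzel $5.03: restaurant meals → 3.75% + 3% municipal = 6.75% → $0.339525
Winter coat $296.30: apparel → 7.5% + 1.75% municipal = 9.25% → $27.40775
Allergy tablets $8.65: over-the-counter medication → 0% + 0% municipal = 0% → $0.00
Unrounded tax sum = $48.578475 → $48.58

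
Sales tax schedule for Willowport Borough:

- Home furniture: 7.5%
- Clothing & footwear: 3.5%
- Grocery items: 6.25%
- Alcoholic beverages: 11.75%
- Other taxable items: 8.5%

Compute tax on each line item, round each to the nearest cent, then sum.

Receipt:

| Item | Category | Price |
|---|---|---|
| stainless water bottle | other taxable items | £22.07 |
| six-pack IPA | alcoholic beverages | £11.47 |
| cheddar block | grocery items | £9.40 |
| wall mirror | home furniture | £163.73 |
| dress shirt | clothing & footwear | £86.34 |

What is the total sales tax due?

Stainless water bottle £22.07: other taxable items → 8.5% → £1.88
Six-pack IPA £11.47: alcoholic beverages → 11.75% → £1.35
Cheddar block £9.40: grocery items → 6.25% → £0.59
Wall mirror £163.73: home furniture → 7.5% → £12.28
Dress shirt £86.34: clothing & footwear → 3.5% → £3.02
Total tax = £1.88 + £1.35 + £0.59 + £12.28 + £3.02 = £19.12

£19.12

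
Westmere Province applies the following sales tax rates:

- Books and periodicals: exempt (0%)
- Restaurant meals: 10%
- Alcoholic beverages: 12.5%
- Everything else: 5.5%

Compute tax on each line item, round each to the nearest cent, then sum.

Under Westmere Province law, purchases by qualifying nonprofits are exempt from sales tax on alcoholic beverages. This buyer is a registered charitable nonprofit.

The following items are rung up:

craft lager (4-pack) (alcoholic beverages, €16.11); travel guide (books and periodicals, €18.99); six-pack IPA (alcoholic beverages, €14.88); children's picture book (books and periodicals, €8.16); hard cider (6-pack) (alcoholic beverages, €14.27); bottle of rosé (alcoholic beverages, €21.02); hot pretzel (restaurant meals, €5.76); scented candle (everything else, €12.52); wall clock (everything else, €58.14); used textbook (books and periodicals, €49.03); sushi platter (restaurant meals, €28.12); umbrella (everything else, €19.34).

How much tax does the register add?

Craft lager (4-pack) €16.11: alcoholic beverages, buyer-exempt → 0% → €0.00
Travel guide €18.99: books and periodicals → 0% → €0.00
Six-pack IPA €14.88: alcoholic beverages, buyer-exempt → 0% → €0.00
Children's picture book €8.16: books and periodicals → 0% → €0.00
Hard cider (6-pack) €14.27: alcoholic beverages, buyer-exempt → 0% → €0.00
Bottle of rosé €21.02: alcoholic beverages, buyer-exempt → 0% → €0.00
Hot pretzel €5.76: restaurant meals → 10% → €0.58
Scented candle €12.52: everything else → 5.5% → €0.69
Wall clock €58.14: everything else → 5.5% → €3.20
Used textbook €49.03: books and periodicals → 0% → €0.00
Sushi platter €28.12: restaurant meals → 10% → €2.81
Umbrella €19.34: everything else → 5.5% → €1.06
Total tax = €0.58 + €0.69 + €3.20 + €2.81 + €1.06 = €8.34

€8.34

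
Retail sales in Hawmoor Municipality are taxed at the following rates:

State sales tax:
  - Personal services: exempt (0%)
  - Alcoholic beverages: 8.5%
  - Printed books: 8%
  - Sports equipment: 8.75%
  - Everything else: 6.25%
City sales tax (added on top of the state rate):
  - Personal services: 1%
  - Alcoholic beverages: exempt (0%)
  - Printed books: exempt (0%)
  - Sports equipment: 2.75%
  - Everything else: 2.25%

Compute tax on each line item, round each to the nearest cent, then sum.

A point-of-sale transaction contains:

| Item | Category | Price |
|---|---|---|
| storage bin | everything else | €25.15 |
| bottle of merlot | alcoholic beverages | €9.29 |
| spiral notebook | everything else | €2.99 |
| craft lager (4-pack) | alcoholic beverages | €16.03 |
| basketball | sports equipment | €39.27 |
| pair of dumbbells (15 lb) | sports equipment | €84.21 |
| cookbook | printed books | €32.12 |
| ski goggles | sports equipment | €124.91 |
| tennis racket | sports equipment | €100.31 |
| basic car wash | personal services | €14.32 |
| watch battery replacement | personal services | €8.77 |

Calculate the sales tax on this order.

Storage bin €25.15: everything else → 6.25% + 2.25% city = 8.5% → €2.14
Bottle of merlot €9.29: alcoholic beverages → 8.5% + 0% city = 8.5% → €0.79
Spiral notebook €2.99: everything else → 6.25% + 2.25% city = 8.5% → €0.25
Craft lager (4-pack) €16.03: alcoholic beverages → 8.5% + 0% city = 8.5% → €1.36
Basketball €39.27: sports equipment → 8.75% + 2.75% city = 11.5% → €4.52
Pair of dumbbells (15 lb) €84.21: sports equipment → 8.75% + 2.75% city = 11.5% → €9.68
Cookbook €32.12: printed books → 8% + 0% city = 8% → €2.57
Ski goggles €124.91: sports equipment → 8.75% + 2.75% city = 11.5% → €14.36
Tennis racket €100.31: sports equipment → 8.75% + 2.75% city = 11.5% → €11.54
Basic car wash €14.32: personal services → 0% + 1% city = 1% → €0.14
Watch battery replacement €8.77: personal services → 0% + 1% city = 1% → €0.09
Total tax = €2.14 + €0.79 + €0.25 + €1.36 + €4.52 + €9.68 + €2.57 + €14.36 + €11.54 + €0.14 + €0.09 = €47.44

€47.44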